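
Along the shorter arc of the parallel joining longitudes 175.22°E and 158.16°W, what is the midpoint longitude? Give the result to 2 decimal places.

171.47°W

Signed shortest Δλ from +175.22° to -158.16° is +26.62°.
Midpoint longitude = +175.22° + (+26.62°)/2 = +175.22° + 13.31° = +188.53°.
Normalise into (−180°, 180°]: -171.47°.
(The naïve average (+175.22 + -158.16)/2 = 8.53° is on the wrong side of the globe.)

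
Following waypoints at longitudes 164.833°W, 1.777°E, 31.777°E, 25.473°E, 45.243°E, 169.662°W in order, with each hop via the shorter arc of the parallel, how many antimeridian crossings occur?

Leg 1: -164.833° → +1.777°, shortest Δλ = 166.61° (east) — does not cross 180°.
Leg 2: +1.777° → +31.777°, shortest Δλ = 30.0° (east) — does not cross 180°.
Leg 3: +31.777° → +25.473°, shortest Δλ = -6.304° (west) — does not cross 180°.
Leg 4: +25.473° → +45.243°, shortest Δλ = 19.77° (east) — does not cross 180°.
Leg 5: +45.243° → -169.662°, shortest Δλ = 145.095° (east) — crosses 180°.
Total crossings: 1.

1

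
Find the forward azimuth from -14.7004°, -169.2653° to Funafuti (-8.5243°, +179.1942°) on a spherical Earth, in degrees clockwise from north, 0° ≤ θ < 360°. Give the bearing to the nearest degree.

297°

Δλ = 179.1942 − -169.2653 = 348.4595°; wrapped into (−180°, 180°]: -11.5405°.
θ = atan2( sin Δλ · cos φ₂ , cos φ₁ · sin φ₂ − sin φ₁ · cos φ₂ · cos Δλ )
  = atan2(-0.19785, 0.10251) = -62.610° → normalised to [0°, 360°): 297.390°.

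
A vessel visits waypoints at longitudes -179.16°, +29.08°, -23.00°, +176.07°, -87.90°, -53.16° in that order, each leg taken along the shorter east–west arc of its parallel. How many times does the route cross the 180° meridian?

3

Leg 1: -179.16° → +29.08°, shortest Δλ = -151.76° (west) — crosses 180°.
Leg 2: +29.08° → -23.00°, shortest Δλ = -52.08° (west) — does not cross 180°.
Leg 3: -23.00° → +176.07°, shortest Δλ = -160.93° (west) — crosses 180°.
Leg 4: +176.07° → -87.90°, shortest Δλ = 96.03° (east) — crosses 180°.
Leg 5: -87.90° → -53.16°, shortest Δλ = 34.74° (east) — does not cross 180°.
Total crossings: 3.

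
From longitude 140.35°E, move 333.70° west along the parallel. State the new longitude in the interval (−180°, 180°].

166.65°E

Start at +140.35°; shift −333.70° → -193.35°.
-193.35° lies outside (−180°, 180°]; add 360° → +166.65°.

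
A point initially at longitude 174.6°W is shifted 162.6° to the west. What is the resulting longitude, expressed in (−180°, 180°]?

Start at -174.6°; shift −162.6° → -337.2°.
-337.2° lies outside (−180°, 180°]; add 360° → +22.8°.

22.8°E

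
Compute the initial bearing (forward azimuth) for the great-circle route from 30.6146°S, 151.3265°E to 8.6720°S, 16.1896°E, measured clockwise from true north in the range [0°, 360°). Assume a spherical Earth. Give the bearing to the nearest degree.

235°

Δλ = 16.1896 − 151.3265 = -135.1369°.
θ = atan2( sin Δλ · cos φ₂ , cos φ₁ · sin φ₂ − sin φ₁ · cos φ₂ · cos Δλ )
  = atan2(-0.69735, -0.48660) = -124.906° → normalised to [0°, 360°): 235.094°.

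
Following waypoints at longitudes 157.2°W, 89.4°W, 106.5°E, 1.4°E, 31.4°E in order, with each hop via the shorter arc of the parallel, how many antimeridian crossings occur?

1

Leg 1: -157.2° → -89.4°, shortest Δλ = 67.8° (east) — does not cross 180°.
Leg 2: -89.4° → +106.5°, shortest Δλ = -164.1° (west) — crosses 180°.
Leg 3: +106.5° → +1.4°, shortest Δλ = -105.1° (west) — does not cross 180°.
Leg 4: +1.4° → +31.4°, shortest Δλ = 30.0° (east) — does not cross 180°.
Total crossings: 1.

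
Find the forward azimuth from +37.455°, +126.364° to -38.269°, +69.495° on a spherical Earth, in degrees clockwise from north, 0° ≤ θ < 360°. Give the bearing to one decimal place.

Δλ = 69.495 − 126.364 = -56.869°.
θ = atan2( sin Δλ · cos φ₂ , cos φ₁ · sin φ₂ − sin φ₁ · cos φ₂ · cos Δλ )
  = atan2(-0.65747, -0.75262) = -138.860° → normalised to [0°, 360°): 221.140°.

221.1°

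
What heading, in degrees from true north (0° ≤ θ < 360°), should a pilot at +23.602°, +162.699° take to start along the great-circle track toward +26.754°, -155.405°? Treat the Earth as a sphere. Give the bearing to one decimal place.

76.2°

Δλ = -155.405 − 162.699 = -318.104°; wrapped into (−180°, 180°]: 41.896°.
θ = atan2( sin Δλ · cos φ₂ , cos φ₁ · sin φ₂ − sin φ₁ · cos φ₂ · cos Δλ )
  = atan2(0.59629, 0.14638) = 76.207° → normalised to [0°, 360°): 76.207°.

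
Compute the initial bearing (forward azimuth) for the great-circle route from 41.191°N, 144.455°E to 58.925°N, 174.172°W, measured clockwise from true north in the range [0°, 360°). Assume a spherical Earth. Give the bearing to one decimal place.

41.2°

Δλ = -174.172 − 144.455 = -318.627°; wrapped into (−180°, 180°]: 41.373°.
θ = atan2( sin Δλ · cos φ₂ , cos φ₁ · sin φ₂ − sin φ₁ · cos φ₂ · cos Δλ )
  = atan2(0.34116, 0.38944) = 41.219° → normalised to [0°, 360°): 41.219°.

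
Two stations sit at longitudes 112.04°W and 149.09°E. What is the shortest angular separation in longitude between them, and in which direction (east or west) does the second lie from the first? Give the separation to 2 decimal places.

Raw difference: 149.09 − -112.04 = 261.13°.
Normalise into (−180°, 180°]: 261.13° − 360° = -98.87°.
Negative ⇒ the second point lies to the west; separation 98.87°.

98.87° west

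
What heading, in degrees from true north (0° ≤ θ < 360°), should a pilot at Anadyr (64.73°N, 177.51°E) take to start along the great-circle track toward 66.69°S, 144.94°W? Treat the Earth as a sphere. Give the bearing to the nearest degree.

160°

Δλ = -144.94 − 177.51 = -322.45°; wrapped into (−180°, 180°]: 37.55°.
θ = atan2( sin Δλ · cos φ₂ , cos φ₁ · sin φ₂ − sin φ₁ · cos φ₂ · cos Δλ )
  = atan2(0.24116, -0.67574) = 160.359° → normalised to [0°, 360°): 160.359°.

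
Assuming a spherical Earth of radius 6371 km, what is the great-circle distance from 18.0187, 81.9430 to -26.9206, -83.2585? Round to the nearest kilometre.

18203 km

Δλ = -83.2585 − 81.9430 = -165.2015°.
Δφ = -26.9206 − 18.0187 = -44.9393°.
a = sin²(Δφ/2) + cos φ₁ · cos φ₂ · sin²(Δλ/2) = 0.979915.
c = 2·atan2(√a, √(1−a)) = 2.85719 rad → d = 6371·c ≈ 18203.17 km.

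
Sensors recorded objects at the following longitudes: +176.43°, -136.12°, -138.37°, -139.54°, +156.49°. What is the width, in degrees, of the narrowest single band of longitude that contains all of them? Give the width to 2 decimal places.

Sort the longitudes: -139.54°, -138.37°, -136.12°, +156.49°, +176.43°.
Eastward gaps between consecutive values (wrapping around): 1.17°, 2.25°, 292.61°, 19.94°, 44.03°.
Largest gap = 292.61° ⇒ minimal covering band is its complement: 360° − 292.61° = 67.39°.
Band runs from +156.49° eastward to -136.12°, crossing the antimeridian.

67.39°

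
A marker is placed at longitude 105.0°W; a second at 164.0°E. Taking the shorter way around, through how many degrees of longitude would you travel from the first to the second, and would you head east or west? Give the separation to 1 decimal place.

Raw difference: 164.0 − -105.0 = 269.0°.
Normalise into (−180°, 180°]: 269.0° − 360° = -91.0°.
Negative ⇒ the second point lies to the west; separation 91.0°.

91.0° west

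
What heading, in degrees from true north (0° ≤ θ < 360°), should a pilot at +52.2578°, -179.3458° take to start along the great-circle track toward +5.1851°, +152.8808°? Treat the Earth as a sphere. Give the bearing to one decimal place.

215.9°

Δλ = 152.8808 − -179.3458 = 332.2266°; wrapped into (−180°, 180°]: -27.7734°.
θ = atan2( sin Δλ · cos φ₂ , cos φ₁ · sin φ₂ − sin φ₁ · cos φ₂ · cos Δλ )
  = atan2(-0.46407, -0.64149) = -144.117° → normalised to [0°, 360°): 215.883°.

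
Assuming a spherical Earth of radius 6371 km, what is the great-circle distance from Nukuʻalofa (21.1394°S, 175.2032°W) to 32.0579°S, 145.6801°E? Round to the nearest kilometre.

Δλ = 145.6801 − -175.2032 = 320.8833°; wrapped into (−180°, 180°]: -39.1167°.
Δφ = -32.0579 − -21.1394 = -10.9185°.
a = sin²(Δφ/2) + cos φ₁ · cos φ₂ · sin²(Δλ/2) = 0.097639.
c = 2·atan2(√a, √(1−a)) = 0.63559 rad → d = 6371·c ≈ 4049.34 km.

4049 km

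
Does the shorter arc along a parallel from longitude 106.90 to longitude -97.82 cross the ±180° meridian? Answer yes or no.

Naïve |-97.82 − 106.90| = 204.72° > 180°, so the shorter arc goes the other way round — across 180°.
Signed shortest Δλ = ((-97.82 − 106.90 + 180) mod 360) − 180 = 155.28°.
Going east by 155.28° from +106.90° passes through 180° before reaching -97.82°.

Yes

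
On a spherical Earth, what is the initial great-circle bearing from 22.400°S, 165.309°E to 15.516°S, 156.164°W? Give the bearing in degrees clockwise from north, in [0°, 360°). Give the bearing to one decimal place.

86.2°

Δλ = -156.164 − 165.309 = -321.473°; wrapped into (−180°, 180°]: 38.527°.
θ = atan2( sin Δλ · cos φ₂ , cos φ₁ · sin φ₂ − sin φ₁ · cos φ₂ · cos Δλ )
  = atan2(0.60018, 0.03993) = 86.194° → normalised to [0°, 360°): 86.194°.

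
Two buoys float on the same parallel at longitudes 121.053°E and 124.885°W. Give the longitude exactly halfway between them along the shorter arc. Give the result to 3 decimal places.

178.084°E

Signed shortest Δλ from +121.053° to -124.885° is +114.062°.
Midpoint longitude = +121.053° + (+114.062°)/2 = +121.053° + 57.031° = +178.084°.
(The naïve average (+121.053 + -124.885)/2 = -1.916° is on the wrong side of the globe.)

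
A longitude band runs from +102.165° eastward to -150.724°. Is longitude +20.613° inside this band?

Band width going east from +102.165° to -150.724°: ((-150.724 − 102.165) mod 360) = 107.111°.
Offset of +20.613° east of the west edge: ((20.613 − 102.165) mod 360) = 278.448°.
278.448° > 107.111° ⇒ outside.

No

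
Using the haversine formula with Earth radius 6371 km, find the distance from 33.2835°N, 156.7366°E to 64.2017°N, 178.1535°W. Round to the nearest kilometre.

3843 km

Δλ = -178.1535 − 156.7366 = -334.8901°; wrapped into (−180°, 180°]: 25.1099°.
Δφ = 64.2017 − 33.2835 = 30.9182°.
a = sin²(Δφ/2) + cos φ₁ · cos φ₂ · sin²(Δλ/2) = 0.088240.
c = 2·atan2(√a, √(1−a)) = 0.60321 rad → d = 6371·c ≈ 3843.04 km.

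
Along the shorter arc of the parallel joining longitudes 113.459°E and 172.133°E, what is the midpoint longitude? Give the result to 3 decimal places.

Signed shortest Δλ from +113.459° to +172.133° is +58.674°.
Midpoint longitude = +113.459° + (+58.674°)/2 = +113.459° + 29.337° = +142.796°.

142.796°E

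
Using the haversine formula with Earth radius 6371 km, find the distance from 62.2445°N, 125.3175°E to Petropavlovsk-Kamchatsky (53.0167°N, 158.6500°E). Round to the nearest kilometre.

Δλ = 158.6500 − 125.3175 = 33.3325°.
Δφ = 53.0167 − 62.2445 = -9.2278°.
a = sin²(Δφ/2) + cos φ₁ · cos φ₂ · sin²(Δλ/2) = 0.029514.
c = 2·atan2(√a, √(1−a)) = 0.34531 rad → d = 6371·c ≈ 2199.95 km.

2200 km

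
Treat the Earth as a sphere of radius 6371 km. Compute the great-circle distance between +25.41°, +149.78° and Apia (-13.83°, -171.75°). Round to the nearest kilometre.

6033 km

Δλ = -171.75 − 149.78 = -321.53°; wrapped into (−180°, 180°]: 38.47°.
Δφ = -13.83 − 25.41 = -39.24°.
a = sin²(Δφ/2) + cos φ₁ · cos φ₂ · sin²(Δλ/2) = 0.207940.
c = 2·atan2(√a, √(1−a)) = 0.94700 rad → d = 6371·c ≈ 6033.34 km.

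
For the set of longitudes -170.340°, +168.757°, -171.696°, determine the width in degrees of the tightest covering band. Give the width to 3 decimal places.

20.903°

Sort the longitudes: -171.696°, -170.340°, +168.757°.
Eastward gaps between consecutive values (wrapping around): 1.356°, 339.097°, 19.547°.
Largest gap = 339.097° ⇒ minimal covering band is its complement: 360° − 339.097° = 20.903°.
Band runs from +168.757° eastward to -170.340°, crossing the antimeridian.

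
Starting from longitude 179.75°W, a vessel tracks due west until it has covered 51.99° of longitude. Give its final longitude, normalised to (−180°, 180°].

128.26°E

Start at -179.75°; shift −51.99° → -231.74°.
-231.74° lies outside (−180°, 180°]; add 360° → +128.26°.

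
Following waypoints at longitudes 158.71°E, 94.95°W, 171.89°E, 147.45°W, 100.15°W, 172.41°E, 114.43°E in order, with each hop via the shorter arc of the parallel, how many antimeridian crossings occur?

4

Leg 1: +158.71° → -94.95°, shortest Δλ = 106.34° (east) — crosses 180°.
Leg 2: -94.95° → +171.89°, shortest Δλ = -93.16° (west) — crosses 180°.
Leg 3: +171.89° → -147.45°, shortest Δλ = 40.66° (east) — crosses 180°.
Leg 4: -147.45° → -100.15°, shortest Δλ = 47.3° (east) — does not cross 180°.
Leg 5: -100.15° → +172.41°, shortest Δλ = -87.44° (west) — crosses 180°.
Leg 6: +172.41° → +114.43°, shortest Δλ = -57.98° (west) — does not cross 180°.
Total crossings: 4.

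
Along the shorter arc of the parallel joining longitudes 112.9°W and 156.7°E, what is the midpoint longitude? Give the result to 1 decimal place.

Signed shortest Δλ from -112.9° to +156.7° is -90.4°.
Midpoint longitude = -112.9° + (-90.4°)/2 = -112.9° − 45.2° = -158.1°.
(The naïve average (-112.9 + +156.7)/2 = 21.9° is on the wrong side of the globe.)

158.1°W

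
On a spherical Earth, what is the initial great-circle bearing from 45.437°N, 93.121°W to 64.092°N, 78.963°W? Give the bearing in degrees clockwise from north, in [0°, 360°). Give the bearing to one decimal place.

Δλ = -78.963 − -93.121 = 14.158°.
θ = atan2( sin Δλ · cos φ₂ , cos φ₁ · sin φ₂ − sin φ₁ · cos φ₂ · cos Δλ )
  = atan2(0.10687, 0.32932) = 17.979° → normalised to [0°, 360°): 17.979°.

18.0°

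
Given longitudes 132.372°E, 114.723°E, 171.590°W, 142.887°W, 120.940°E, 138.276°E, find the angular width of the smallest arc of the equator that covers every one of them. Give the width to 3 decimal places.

102.390°

Sort the longitudes: -171.590°, -142.887°, +114.723°, +120.940°, +132.372°, +138.276°.
Eastward gaps between consecutive values (wrapping around): 28.703°, 257.610°, 6.217°, 11.432°, 5.904°, 50.134°.
Largest gap = 257.610° ⇒ minimal covering band is its complement: 360° − 257.610° = 102.390°.
Band runs from +114.723° eastward to -142.887°, crossing the antimeridian.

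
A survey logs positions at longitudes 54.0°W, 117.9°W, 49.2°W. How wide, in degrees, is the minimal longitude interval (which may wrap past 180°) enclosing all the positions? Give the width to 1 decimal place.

Sort the longitudes: -117.9°, -54.0°, -49.2°.
Eastward gaps between consecutive values (wrapping around): 63.9°, 4.8°, 291.3°.
Largest gap = 291.3° ⇒ minimal covering band is its complement: 360° − 291.3° = 68.7°.
Band runs from -117.9° eastward to -49.2°.

68.7°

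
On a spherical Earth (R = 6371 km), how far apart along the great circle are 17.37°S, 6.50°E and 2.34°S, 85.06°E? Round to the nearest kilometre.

8716 km

Δλ = 85.06 − 6.50 = 78.56°.
Δφ = -2.34 − -17.37 = 15.03°.
a = sin²(Δφ/2) + cos φ₁ · cos φ₂ · sin²(Δλ/2) = 0.399336.
c = 2·atan2(√a, √(1−a)) = 1.36808 rad → d = 6371·c ≈ 8716.06 km.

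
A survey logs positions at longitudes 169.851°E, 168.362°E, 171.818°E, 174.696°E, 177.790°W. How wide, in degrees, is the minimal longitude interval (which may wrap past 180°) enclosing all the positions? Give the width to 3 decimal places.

13.848°

Sort the longitudes: -177.790°, +168.362°, +169.851°, +171.818°, +174.696°.
Eastward gaps between consecutive values (wrapping around): 346.152°, 1.489°, 1.967°, 2.878°, 7.514°.
Largest gap = 346.152° ⇒ minimal covering band is its complement: 360° − 346.152° = 13.848°.
Band runs from +168.362° eastward to -177.790°, crossing the antimeridian.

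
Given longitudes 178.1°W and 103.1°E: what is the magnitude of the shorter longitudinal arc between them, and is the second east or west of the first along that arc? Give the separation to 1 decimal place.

Raw difference: 103.1 − -178.1 = 281.2°.
Normalise into (−180°, 180°]: 281.2° − 360° = -78.8°.
Negative ⇒ the second point lies to the west; separation 78.8°.

78.8° west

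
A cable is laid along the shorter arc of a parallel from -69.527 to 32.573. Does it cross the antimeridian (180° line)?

Signed shortest Δλ = ((32.573 − -69.527 + 180) mod 360) − 180 = 102.1°.
Going east by 102.1° from -69.527° reaches +32.573° without touching 180°.

No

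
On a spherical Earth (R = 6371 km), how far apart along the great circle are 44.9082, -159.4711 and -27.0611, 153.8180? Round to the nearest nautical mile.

5020 nmi

Δλ = 153.8180 − -159.4711 = 313.2891°; wrapped into (−180°, 180°]: -46.7109°.
Δφ = -27.0611 − 44.9082 = -71.9693°.
a = sin²(Δφ/2) + cos φ₁ · cos φ₂ · sin²(Δλ/2) = 0.444358.
c = 2·atan2(√a, √(1−a)) = 1.45928 rad → d = 6371·c ≈ 9297.08 km ≈ 5020.02 nmi.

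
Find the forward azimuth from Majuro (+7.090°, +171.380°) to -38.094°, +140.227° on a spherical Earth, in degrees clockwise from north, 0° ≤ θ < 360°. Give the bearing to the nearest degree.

Δλ = 140.227 − 171.380 = -31.153°.
θ = atan2( sin Δλ · cos φ₂ , cos φ₁ · sin φ₂ − sin φ₁ · cos φ₂ · cos Δλ )
  = atan2(-0.40713, -0.69537) = -149.651° → normalised to [0°, 360°): 210.349°.

210°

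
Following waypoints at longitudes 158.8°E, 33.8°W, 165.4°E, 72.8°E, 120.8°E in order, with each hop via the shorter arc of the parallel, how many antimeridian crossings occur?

Leg 1: +158.8° → -33.8°, shortest Δλ = 167.4° (east) — crosses 180°.
Leg 2: -33.8° → +165.4°, shortest Δλ = -160.8° (west) — crosses 180°.
Leg 3: +165.4° → +72.8°, shortest Δλ = -92.6° (west) — does not cross 180°.
Leg 4: +72.8° → +120.8°, shortest Δλ = 48.0° (east) — does not cross 180°.
Total crossings: 2.

2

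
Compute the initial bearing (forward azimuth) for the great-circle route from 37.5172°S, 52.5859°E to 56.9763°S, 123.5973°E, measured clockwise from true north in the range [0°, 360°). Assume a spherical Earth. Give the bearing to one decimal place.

137.2°

Δλ = 123.5973 − 52.5859 = 71.0114°.
θ = atan2( sin Δλ · cos φ₂ , cos φ₁ · sin φ₂ − sin φ₁ · cos φ₂ · cos Δλ )
  = atan2(0.51533, -0.55704) = 137.227° → normalised to [0°, 360°): 137.227°.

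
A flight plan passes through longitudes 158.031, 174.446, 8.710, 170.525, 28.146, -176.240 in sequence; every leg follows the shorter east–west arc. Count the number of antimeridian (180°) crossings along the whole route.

1

Leg 1: +158.031° → +174.446°, shortest Δλ = 16.415° (east) — does not cross 180°.
Leg 2: +174.446° → +8.710°, shortest Δλ = -165.736° (west) — does not cross 180°.
Leg 3: +8.710° → +170.525°, shortest Δλ = 161.815° (east) — does not cross 180°.
Leg 4: +170.525° → +28.146°, shortest Δλ = -142.379° (west) — does not cross 180°.
Leg 5: +28.146° → -176.240°, shortest Δλ = 155.614° (east) — crosses 180°.
Total crossings: 1.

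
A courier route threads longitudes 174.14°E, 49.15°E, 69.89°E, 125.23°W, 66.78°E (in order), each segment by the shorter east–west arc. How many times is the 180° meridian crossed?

2

Leg 1: +174.14° → +49.15°, shortest Δλ = -124.99° (west) — does not cross 180°.
Leg 2: +49.15° → +69.89°, shortest Δλ = 20.74° (east) — does not cross 180°.
Leg 3: +69.89° → -125.23°, shortest Δλ = 164.88° (east) — crosses 180°.
Leg 4: -125.23° → +66.78°, shortest Δλ = -167.99° (west) — crosses 180°.
Total crossings: 2.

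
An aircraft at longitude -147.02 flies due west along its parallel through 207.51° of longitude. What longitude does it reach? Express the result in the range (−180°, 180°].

+5.47°

Start at -147.02°; shift −207.51° → -354.53°.
-354.53° lies outside (−180°, 180°]; add 360° → +5.47°.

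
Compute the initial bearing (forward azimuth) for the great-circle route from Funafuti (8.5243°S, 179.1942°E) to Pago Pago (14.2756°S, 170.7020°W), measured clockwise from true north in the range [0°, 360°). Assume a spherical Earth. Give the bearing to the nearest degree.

Δλ = -170.7020 − 179.1942 = -349.8962°; wrapped into (−180°, 180°]: 10.1038°.
θ = atan2( sin Δλ · cos φ₂ , cos φ₁ · sin φ₂ − sin φ₁ · cos φ₂ · cos Δλ )
  = atan2(0.17001, -0.10244) = 121.070° → normalised to [0°, 360°): 121.070°.

121°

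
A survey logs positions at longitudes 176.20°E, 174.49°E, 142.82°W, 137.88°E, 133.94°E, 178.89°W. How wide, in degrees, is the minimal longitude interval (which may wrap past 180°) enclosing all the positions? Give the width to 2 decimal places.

Sort the longitudes: -178.89°, -142.82°, +133.94°, +137.88°, +174.49°, +176.20°.
Eastward gaps between consecutive values (wrapping around): 36.07°, 276.76°, 3.94°, 36.61°, 1.71°, 4.91°.
Largest gap = 276.76° ⇒ minimal covering band is its complement: 360° − 276.76° = 83.24°.
Band runs from +133.94° eastward to -142.82°, crossing the antimeridian.

83.24°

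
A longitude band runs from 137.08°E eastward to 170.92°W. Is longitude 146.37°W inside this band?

Band width going east from +137.08° to -170.92°: ((-170.92 − 137.08) mod 360) = 52.00°.
Offset of -146.37° east of the west edge: ((-146.37 − 137.08) mod 360) = 76.55°.
76.55° > 52.00° ⇒ outside.

No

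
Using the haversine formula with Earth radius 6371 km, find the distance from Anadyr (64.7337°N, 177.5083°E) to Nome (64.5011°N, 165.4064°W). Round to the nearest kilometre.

812 km

Δλ = -165.4064 − 177.5083 = -342.9147°; wrapped into (−180°, 180°]: 17.0853°.
Δφ = 64.5011 − 64.7337 = -0.2326°.
a = sin²(Δφ/2) + cos φ₁ · cos φ₂ · sin²(Δλ/2) = 0.004059.
c = 2·atan2(√a, √(1−a)) = 0.12750 rad → d = 6371·c ≈ 812.31 km.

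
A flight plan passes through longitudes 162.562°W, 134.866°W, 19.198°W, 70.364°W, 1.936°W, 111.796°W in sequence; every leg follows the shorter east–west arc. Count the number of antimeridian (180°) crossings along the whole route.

0

Leg 1: -162.562° → -134.866°, shortest Δλ = 27.696° (east) — does not cross 180°.
Leg 2: -134.866° → -19.198°, shortest Δλ = 115.668° (east) — does not cross 180°.
Leg 3: -19.198° → -70.364°, shortest Δλ = -51.166° (west) — does not cross 180°.
Leg 4: -70.364° → -1.936°, shortest Δλ = 68.428° (east) — does not cross 180°.
Leg 5: -1.936° → -111.796°, shortest Δλ = -109.86° (west) — does not cross 180°.
Total crossings: 0.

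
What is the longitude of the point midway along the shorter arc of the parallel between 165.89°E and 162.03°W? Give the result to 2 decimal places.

Signed shortest Δλ from +165.89° to -162.03° is +32.08°.
Midpoint longitude = +165.89° + (+32.08°)/2 = +165.89° + 16.04° = +181.93°.
Normalise into (−180°, 180°]: -178.07°.
(The naïve average (+165.89 + -162.03)/2 = 1.93° is on the wrong side of the globe.)

178.07°W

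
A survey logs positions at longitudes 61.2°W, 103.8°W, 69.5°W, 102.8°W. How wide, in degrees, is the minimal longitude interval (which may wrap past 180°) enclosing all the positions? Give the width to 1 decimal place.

42.6°

Sort the longitudes: -103.8°, -102.8°, -69.5°, -61.2°.
Eastward gaps between consecutive values (wrapping around): 1.0°, 33.3°, 8.3°, 317.4°.
Largest gap = 317.4° ⇒ minimal covering band is its complement: 360° − 317.4° = 42.6°.
Band runs from -103.8° eastward to -61.2°.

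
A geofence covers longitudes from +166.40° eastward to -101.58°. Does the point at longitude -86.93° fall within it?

Band width going east from +166.40° to -101.58°: ((-101.58 − 166.40) mod 360) = 92.02°.
Offset of -86.93° east of the west edge: ((-86.93 − 166.40) mod 360) = 106.67°.
106.67° > 92.02° ⇒ outside.

No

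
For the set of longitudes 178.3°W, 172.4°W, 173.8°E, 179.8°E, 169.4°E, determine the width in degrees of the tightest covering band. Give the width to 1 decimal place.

Sort the longitudes: -178.3°, -172.4°, +169.4°, +173.8°, +179.8°.
Eastward gaps between consecutive values (wrapping around): 5.9°, 341.8°, 4.4°, 6.0°, 1.9°.
Largest gap = 341.8° ⇒ minimal covering band is its complement: 360° − 341.8° = 18.2°.
Band runs from +169.4° eastward to -172.4°, crossing the antimeridian.

18.2°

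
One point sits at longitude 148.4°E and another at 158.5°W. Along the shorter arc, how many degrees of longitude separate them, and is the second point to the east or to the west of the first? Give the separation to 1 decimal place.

Raw difference: -158.5 − 148.4 = -306.9°.
Normalise into (−180°, 180°]: -306.9° + 360° = 53.1°.
Positive ⇒ the second point lies to the east; separation 53.1°.

53.1° east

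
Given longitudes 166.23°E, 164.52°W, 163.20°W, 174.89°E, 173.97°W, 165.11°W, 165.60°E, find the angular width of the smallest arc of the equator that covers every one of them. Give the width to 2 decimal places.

31.20°

Sort the longitudes: -173.97°, -165.11°, -164.52°, -163.20°, +165.60°, +166.23°, +174.89°.
Eastward gaps between consecutive values (wrapping around): 8.86°, 0.59°, 1.32°, 328.80°, 0.63°, 8.66°, 11.14°.
Largest gap = 328.80° ⇒ minimal covering band is its complement: 360° − 328.80° = 31.20°.
Band runs from +165.60° eastward to -163.20°, crossing the antimeridian.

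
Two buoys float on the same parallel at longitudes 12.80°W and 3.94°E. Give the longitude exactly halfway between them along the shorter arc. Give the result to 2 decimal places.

4.43°W

Signed shortest Δλ from -12.80° to +3.94° is +16.74°.
Midpoint longitude = -12.80° + (+16.74°)/2 = -12.80° + 8.37° = -4.43°.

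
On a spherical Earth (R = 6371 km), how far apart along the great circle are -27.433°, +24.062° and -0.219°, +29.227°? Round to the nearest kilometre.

Δλ = 29.227 − 24.062 = 5.165°.
Δφ = -0.219 − -27.433 = 27.214°.
a = sin²(Δφ/2) + cos φ₁ · cos φ₂ · sin²(Δλ/2) = 0.057150.
c = 2·atan2(√a, √(1−a)) = 0.48279 rad → d = 6371·c ≈ 3075.89 km.

3076 km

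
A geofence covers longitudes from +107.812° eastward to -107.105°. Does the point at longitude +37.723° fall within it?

No

Band width going east from +107.812° to -107.105°: ((-107.105 − 107.812) mod 360) = 145.083°.
Offset of +37.723° east of the west edge: ((37.723 − 107.812) mod 360) = 289.911°.
289.911° > 145.083° ⇒ outside.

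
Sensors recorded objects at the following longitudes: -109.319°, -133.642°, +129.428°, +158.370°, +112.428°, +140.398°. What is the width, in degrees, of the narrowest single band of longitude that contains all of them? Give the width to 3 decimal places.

Sort the longitudes: -133.642°, -109.319°, +112.428°, +129.428°, +140.398°, +158.370°.
Eastward gaps between consecutive values (wrapping around): 24.323°, 221.747°, 17.000°, 10.970°, 17.972°, 67.988°.
Largest gap = 221.747° ⇒ minimal covering band is its complement: 360° − 221.747° = 138.253°.
Band runs from +112.428° eastward to -109.319°, crossing the antimeridian.

138.253°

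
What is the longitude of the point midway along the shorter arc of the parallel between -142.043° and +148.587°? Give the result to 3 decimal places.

-176.728°

Signed shortest Δλ from -142.043° to +148.587° is -69.370°.
Midpoint longitude = -142.043° + (-69.370°)/2 = -142.043° − 34.685° = -176.728°.
(The naïve average (-142.043 + +148.587)/2 = 3.272° is on the wrong side of the globe.)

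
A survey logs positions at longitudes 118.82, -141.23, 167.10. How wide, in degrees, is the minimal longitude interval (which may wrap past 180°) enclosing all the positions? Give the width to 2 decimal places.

99.95°

Sort the longitudes: -141.23°, +118.82°, +167.10°.
Eastward gaps between consecutive values (wrapping around): 260.05°, 48.28°, 51.67°.
Largest gap = 260.05° ⇒ minimal covering band is its complement: 360° − 260.05° = 99.95°.
Band runs from +118.82° eastward to -141.23°, crossing the antimeridian.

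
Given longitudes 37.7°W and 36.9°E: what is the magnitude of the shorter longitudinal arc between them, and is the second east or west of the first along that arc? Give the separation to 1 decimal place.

74.6° east

Raw difference: 36.9 − -37.7 = 74.6°.
Normalise into (−180°, 180°]: 74.6° stays 74.6°.
Positive ⇒ the second point lies to the east; separation 74.6°.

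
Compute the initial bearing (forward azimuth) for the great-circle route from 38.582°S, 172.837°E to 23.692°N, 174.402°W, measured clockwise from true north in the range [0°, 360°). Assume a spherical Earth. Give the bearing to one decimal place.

Δλ = -174.402 − 172.837 = -347.239°; wrapped into (−180°, 180°]: 12.761°.
θ = atan2( sin Δλ · cos φ₂ , cos φ₁ · sin φ₂ − sin φ₁ · cos φ₂ · cos Δλ )
  = atan2(0.20227, 0.87108) = 13.073° → normalised to [0°, 360°): 13.073°.

13.1°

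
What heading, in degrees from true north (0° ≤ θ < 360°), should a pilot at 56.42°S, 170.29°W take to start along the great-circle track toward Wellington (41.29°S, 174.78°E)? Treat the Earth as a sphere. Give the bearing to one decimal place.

321.1°

Δλ = 174.78 − -170.29 = 345.07°; wrapped into (−180°, 180°]: -14.93°.
θ = atan2( sin Δλ · cos φ₂ , cos φ₁ · sin φ₂ − sin φ₁ · cos φ₂ · cos Δλ )
  = atan2(-0.19358, 0.23988) = -38.904° → normalised to [0°, 360°): 321.096°.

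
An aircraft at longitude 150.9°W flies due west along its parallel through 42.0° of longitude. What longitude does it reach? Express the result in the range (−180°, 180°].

167.1°E

Start at -150.9°; shift −42.0° → -192.9°.
-192.9° lies outside (−180°, 180°]; add 360° → +167.1°.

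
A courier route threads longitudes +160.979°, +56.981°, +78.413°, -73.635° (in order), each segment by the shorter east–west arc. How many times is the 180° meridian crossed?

0

Leg 1: +160.979° → +56.981°, shortest Δλ = -103.998° (west) — does not cross 180°.
Leg 2: +56.981° → +78.413°, shortest Δλ = 21.432° (east) — does not cross 180°.
Leg 3: +78.413° → -73.635°, shortest Δλ = -152.048° (west) — does not cross 180°.
Total crossings: 0.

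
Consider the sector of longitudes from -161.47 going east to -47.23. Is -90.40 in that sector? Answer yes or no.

Band width going east from -161.47° to -47.23°: ((-47.23 − -161.47) mod 360) = 114.24°.
Offset of -90.40° east of the west edge: ((-90.40 − -161.47) mod 360) = 71.07°.
71.07° ≤ 114.24° ⇒ inside.

Yes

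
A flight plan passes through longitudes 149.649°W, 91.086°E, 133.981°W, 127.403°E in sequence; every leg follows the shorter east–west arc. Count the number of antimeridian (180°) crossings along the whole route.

3

Leg 1: -149.649° → +91.086°, shortest Δλ = -119.265° (west) — crosses 180°.
Leg 2: +91.086° → -133.981°, shortest Δλ = 134.933° (east) — crosses 180°.
Leg 3: -133.981° → +127.403°, shortest Δλ = -98.616° (west) — crosses 180°.
Total crossings: 3.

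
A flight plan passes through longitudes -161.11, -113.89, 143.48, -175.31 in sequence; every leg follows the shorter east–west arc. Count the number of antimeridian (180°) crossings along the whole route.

2

Leg 1: -161.11° → -113.89°, shortest Δλ = 47.22° (east) — does not cross 180°.
Leg 2: -113.89° → +143.48°, shortest Δλ = -102.63° (west) — crosses 180°.
Leg 3: +143.48° → -175.31°, shortest Δλ = 41.21° (east) — crosses 180°.
Total crossings: 2.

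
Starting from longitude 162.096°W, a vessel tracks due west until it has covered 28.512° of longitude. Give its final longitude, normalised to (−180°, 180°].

Start at -162.096°; shift −28.512° → -190.608°.
-190.608° lies outside (−180°, 180°]; add 360° → +169.392°.

169.392°E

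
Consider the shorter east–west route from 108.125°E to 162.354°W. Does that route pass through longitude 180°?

Yes

Naïve |-162.354 − 108.125| = 270.479° > 180°, so the shorter arc goes the other way round — across 180°.
Signed shortest Δλ = ((-162.354 − 108.125 + 180) mod 360) − 180 = 89.521°.
Going east by 89.521° from +108.125° passes through 180° before reaching -162.354°.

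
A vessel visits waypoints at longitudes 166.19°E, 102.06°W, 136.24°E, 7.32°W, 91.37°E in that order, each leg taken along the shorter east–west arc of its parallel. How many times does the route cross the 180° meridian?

Leg 1: +166.19° → -102.06°, shortest Δλ = 91.75° (east) — crosses 180°.
Leg 2: -102.06° → +136.24°, shortest Δλ = -121.7° (west) — crosses 180°.
Leg 3: +136.24° → -7.32°, shortest Δλ = -143.56° (west) — does not cross 180°.
Leg 4: -7.32° → +91.37°, shortest Δλ = 98.69° (east) — does not cross 180°.
Total crossings: 2.

2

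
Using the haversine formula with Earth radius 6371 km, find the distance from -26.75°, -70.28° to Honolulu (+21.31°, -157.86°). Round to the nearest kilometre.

10828 km

Δλ = -157.86 − -70.28 = -87.58°.
Δφ = 21.31 − -26.75 = 48.06°.
a = sin²(Δφ/2) + cos φ₁ · cos φ₂ · sin²(Δλ/2) = 0.564222.
c = 2·atan2(√a, √(1−a)) = 1.69960 rad → d = 6371·c ≈ 10828.13 km.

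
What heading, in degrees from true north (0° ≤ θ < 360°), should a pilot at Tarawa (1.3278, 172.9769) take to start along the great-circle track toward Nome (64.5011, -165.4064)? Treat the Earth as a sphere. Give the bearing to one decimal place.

Δλ = -165.4064 − 172.9769 = -338.3833°; wrapped into (−180°, 180°]: 21.6167°.
θ = atan2( sin Δλ · cos φ₂ , cos φ₁ · sin φ₂ − sin φ₁ · cos φ₂ · cos Δλ )
  = atan2(0.15859, 0.89308) = 10.070° → normalised to [0°, 360°): 10.070°.

10.1°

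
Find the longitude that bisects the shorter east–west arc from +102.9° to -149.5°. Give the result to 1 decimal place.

+156.7°

Signed shortest Δλ from +102.9° to -149.5° is +107.6°.
Midpoint longitude = +102.9° + (+107.6°)/2 = +102.9° + 53.8° = +156.7°.
(The naïve average (+102.9 + -149.5)/2 = -23.3° is on the wrong side of the globe.)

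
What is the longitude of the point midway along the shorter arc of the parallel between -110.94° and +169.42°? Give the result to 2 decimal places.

-150.76°

Signed shortest Δλ from -110.94° to +169.42° is -79.64°.
Midpoint longitude = -110.94° + (-79.64°)/2 = -110.94° − 39.82° = -150.76°.
(The naïve average (-110.94 + +169.42)/2 = 29.24° is on the wrong side of the globe.)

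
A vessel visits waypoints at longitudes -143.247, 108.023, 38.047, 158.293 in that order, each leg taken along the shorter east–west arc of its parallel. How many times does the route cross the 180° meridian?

1

Leg 1: -143.247° → +108.023°, shortest Δλ = -108.73° (west) — crosses 180°.
Leg 2: +108.023° → +38.047°, shortest Δλ = -69.976° (west) — does not cross 180°.
Leg 3: +38.047° → +158.293°, shortest Δλ = 120.246° (east) — does not cross 180°.
Total crossings: 1.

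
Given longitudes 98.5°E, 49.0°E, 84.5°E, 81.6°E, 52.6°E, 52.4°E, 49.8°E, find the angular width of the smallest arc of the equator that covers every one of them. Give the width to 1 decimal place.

49.5°

Sort the longitudes: +49.0°, +49.8°, +52.4°, +52.6°, +81.6°, +84.5°, +98.5°.
Eastward gaps between consecutive values (wrapping around): 0.8°, 2.6°, 0.2°, 29.0°, 2.9°, 14.0°, 310.5°.
Largest gap = 310.5° ⇒ minimal covering band is its complement: 360° − 310.5° = 49.5°.
Band runs from +49.0° eastward to +98.5°.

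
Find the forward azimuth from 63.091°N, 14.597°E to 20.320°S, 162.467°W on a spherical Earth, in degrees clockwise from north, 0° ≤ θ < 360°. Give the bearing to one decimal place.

355.9°

Δλ = -162.467 − 14.597 = -177.064°.
θ = atan2( sin Δλ · cos φ₂ , cos φ₁ · sin φ₂ − sin φ₁ · cos φ₂ · cos Δλ )
  = atan2(-0.04803, 0.67797) = -4.053° → normalised to [0°, 360°): 355.947°.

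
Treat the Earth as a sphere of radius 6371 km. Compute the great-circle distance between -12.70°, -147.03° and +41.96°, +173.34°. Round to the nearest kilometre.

7304 km

Δλ = 173.34 − -147.03 = 320.37°; wrapped into (−180°, 180°]: -39.63°.
Δφ = 41.96 − -12.70 = 54.66°.
a = sin²(Δφ/2) + cos φ₁ · cos φ₂ · sin²(Δλ/2) = 0.294144.
c = 2·atan2(√a, √(1−a)) = 1.14647 rad → d = 6371·c ≈ 7304.13 km.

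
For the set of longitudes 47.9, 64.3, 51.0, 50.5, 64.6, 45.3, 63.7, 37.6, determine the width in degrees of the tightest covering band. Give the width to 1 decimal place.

Sort the longitudes: +37.6°, +45.3°, +47.9°, +50.5°, +51.0°, +63.7°, +64.3°, +64.6°.
Eastward gaps between consecutive values (wrapping around): 7.7°, 2.6°, 2.6°, 0.5°, 12.7°, 0.6°, 0.3°, 333.0°.
Largest gap = 333.0° ⇒ minimal covering band is its complement: 360° − 333.0° = 27.0°.
Band runs from +37.6° eastward to +64.6°.

27.0°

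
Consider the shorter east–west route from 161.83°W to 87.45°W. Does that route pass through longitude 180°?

Signed shortest Δλ = ((-87.45 − -161.83 + 180) mod 360) − 180 = 74.38°.
Going east by 74.38° from -161.83° reaches -87.45° without touching 180°.

No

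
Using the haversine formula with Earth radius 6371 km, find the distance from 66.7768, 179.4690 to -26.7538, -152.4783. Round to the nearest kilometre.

Δλ = -152.4783 − 179.4690 = -331.9473°; wrapped into (−180°, 180°]: 28.0527°.
Δφ = -26.7538 − 66.7768 = -93.5306°.
a = sin²(Δφ/2) + cos φ₁ · cos φ₂ · sin²(Δλ/2) = 0.551474.
c = 2·atan2(√a, √(1−a)) = 1.67393 rad → d = 6371·c ≈ 10664.59 km.

10665 km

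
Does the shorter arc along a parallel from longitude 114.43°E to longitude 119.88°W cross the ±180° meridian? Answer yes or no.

Yes

Naïve |-119.88 − 114.43| = 234.31° > 180°, so the shorter arc goes the other way round — across 180°.
Signed shortest Δλ = ((-119.88 − 114.43 + 180) mod 360) − 180 = 125.69°.
Going east by 125.69° from +114.43° passes through 180° before reaching -119.88°.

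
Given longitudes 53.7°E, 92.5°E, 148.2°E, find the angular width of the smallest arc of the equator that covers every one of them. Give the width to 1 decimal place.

94.5°

Sort the longitudes: +53.7°, +92.5°, +148.2°.
Eastward gaps between consecutive values (wrapping around): 38.8°, 55.7°, 265.5°.
Largest gap = 265.5° ⇒ minimal covering band is its complement: 360° − 265.5° = 94.5°.
Band runs from +53.7° eastward to +148.2°.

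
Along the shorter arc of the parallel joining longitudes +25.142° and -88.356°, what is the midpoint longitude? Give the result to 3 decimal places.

Signed shortest Δλ from +25.142° to -88.356° is -113.498°.
Midpoint longitude = +25.142° + (-113.498°)/2 = +25.142° − 56.749° = -31.607°.

-31.607°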